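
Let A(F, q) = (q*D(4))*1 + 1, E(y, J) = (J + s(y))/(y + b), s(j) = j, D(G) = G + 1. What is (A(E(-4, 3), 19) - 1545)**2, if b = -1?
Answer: 2099601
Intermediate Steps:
D(G) = 1 + G
E(y, J) = (J + y)/(-1 + y) (E(y, J) = (J + y)/(y - 1) = (J + y)/(-1 + y))
A(F, q) = 1 + 5*q (A(F, q) = (q*(1 + 4))*1 + 1 = (q*5)*1 + 1 = (5*q)*1 + 1 = 5*q + 1 = 1 + 5*q)
(A(E(-4, 3), 19) - 1545)**2 = ((1 + 5*19) - 1545)**2 = ((1 + 95) - 1545)**2 = (96 - 1545)**2 = (-1449)**2 = 2099601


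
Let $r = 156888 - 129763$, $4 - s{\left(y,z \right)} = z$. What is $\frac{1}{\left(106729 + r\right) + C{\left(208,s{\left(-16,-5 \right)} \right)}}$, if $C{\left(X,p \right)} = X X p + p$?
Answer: $\frac{1}{523239} \approx 1.9112 \cdot 10^{-6}$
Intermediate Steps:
$s{\left(y,z \right)} = 4 - z$
$C{\left(X,p \right)} = p + p X^{2}$ ($C{\left(X,p \right)} = X^{2} p + p = p X^{2} + p = p + p X^{2}$)
$r = 27125$ ($r = 156888 - 129763 = 27125$)
$\frac{1}{\left(106729 + r\right) + C{\left(208,s{\left(-16,-5 \right)} \right)}} = \frac{1}{\left(106729 + 27125\right) + \left(4 - -5\right) \left(1 + 208^{2}\right)} = \frac{1}{133854 + \left(4 + 5\right) \left(1 + 43264\right)} = \frac{1}{133854 + 9 \cdot 43265} = \frac{1}{133854 + 389385} = \frac{1}{523239}$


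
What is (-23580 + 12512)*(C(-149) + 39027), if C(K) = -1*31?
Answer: -431607728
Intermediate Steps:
C(K) = -31
(-23580 + 12512)*(C(-149) + 39027) = (-23580 + 12512)*(-31 + 39027) = -11068*38996 = -431607728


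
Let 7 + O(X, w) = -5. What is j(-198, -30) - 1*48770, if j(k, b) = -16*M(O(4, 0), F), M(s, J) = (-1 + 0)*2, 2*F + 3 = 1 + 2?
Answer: -48738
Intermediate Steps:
F = 0 (F = -3/2 + (1 + 2)/2 = -3/2 + (1/2)*3 = -3/2 + 3/2 = 0)
O(X, w) = -12 (O(X, w) = -7 - 5 = -12)
M(s, J) = -2 (M(s, J) = -1*2 = -2)
j(k, b) = 32 (j(k, b) = -16*(-2) = 32)
j(-198, -30) - 1*48770 = 32 - 1*48770 = 32 - 48770 = -48738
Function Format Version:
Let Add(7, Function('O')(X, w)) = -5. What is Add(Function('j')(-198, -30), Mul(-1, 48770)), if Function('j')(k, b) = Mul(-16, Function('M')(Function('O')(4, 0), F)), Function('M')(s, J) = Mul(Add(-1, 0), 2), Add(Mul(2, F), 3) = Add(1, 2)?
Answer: -48738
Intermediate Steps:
F = 0 (F = Add(Rational(-3, 2), Mul(Rational(1, 2), Add(1, 2))) = Add(Rational(-3, 2), Mul(Rational(1, 2), 3)) = Add(Rational(-3, 2), Rational(3, 2)) = 0)
Function('O')(X, w) = -12 (Function('O')(X, w) = Add(-7, -5) = -12)
Function('M')(s, J) = -2 (Function('M')(s, J) = Mul(-1, 2) = -2)
Function('j')(k, b) = 32 (Function('j')(k, b) = Mul(-16, -2) = 32)
Add(Function('j')(-198, -30), Mul(-1, 48770)) = Add(32, Mul(-1, 48770)) = Add(32, -48770) = -48738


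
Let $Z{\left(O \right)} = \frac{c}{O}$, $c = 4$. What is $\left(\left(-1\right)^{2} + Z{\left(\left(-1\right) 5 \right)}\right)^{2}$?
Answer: $\frac{1}{25} \approx 0.04$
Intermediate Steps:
$Z{\left(O \right)} = \frac{4}{O}$
$\left(\left(-1\right)^{2} + Z{\left(\left(-1\right) 5 \right)}\right)^{2} = \left(\left(-1\right)^{2} + \frac{4}{\left(-1\right) 5}\right)^{2} = \left(1 + \frac{4}{-5}\right)^{2} = \left(1 + 4 \left(- \frac{1}{5}\right)\right)^{2} = \left(1 - \frac{4}{5}\right)^{2} = \left(\frac{1}{5}\right)^{2} = \frac{1}{25}$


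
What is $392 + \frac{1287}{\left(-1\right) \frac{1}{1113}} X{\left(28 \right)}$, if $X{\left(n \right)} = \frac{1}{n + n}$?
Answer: $- \frac{201497}{8} \approx -25187.0$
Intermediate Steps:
$X{\left(n \right)} = \frac{1}{2 n}$
$392 + \frac{1287}{\left(-1\right) \frac{1}{1113}} X{\left(28 \right)} = 392 + \frac{1287}{\left(-1\right) \frac{1}{1113}} \frac{1}{2 \cdot 28} = 392 + \frac{1287}{\left(-1\right) \frac{1}{1113}} \cdot \frac{1}{2} \cdot \frac{1}{28} = 392 + \frac{1287}{- \frac{1}{1113}} \cdot \frac{1}{56} = 392 + 1287 \left(-1113\right) \frac{1}{56} = 392 - \frac{204633}{8} = - \frac{201497}{8}$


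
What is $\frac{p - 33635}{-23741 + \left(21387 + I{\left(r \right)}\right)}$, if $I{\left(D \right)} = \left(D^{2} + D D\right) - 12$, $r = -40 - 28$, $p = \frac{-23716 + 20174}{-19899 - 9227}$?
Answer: $- \frac{244912367}{50111283} \approx -4.8874$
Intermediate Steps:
$p = \frac{1771}{14563}$ ($p = - \frac{3542}{-29126} = \left(-3542\right) \left(- \frac{1}{29126}\right) = \frac{1771}{14563} \approx 0.12161$)
$r = -68$
$I{\left(D \right)} = -12 + 2 D^{2}$ ($I{\left(D \right)} = \left(D^{2} + D^{2}\right) - 12 = 2 D^{2} - 12 = -12 + 2 D^{2}$)
$\frac{p - 33635}{-23741 + \left(21387 + I{\left(r \right)}\right)} = \frac{\frac{1771}{14563} - 33635}{-23741 + \left(21387 - \left(12 - 2 \left(-68\right)^{2}\right)\right)} = - \frac{489824734}{14563 \left(-23741 + \left(21387 + \left(-12 + 2 \cdot 4624\right)\right)\right)} = - \frac{489824734}{14563 \left(-23741 + \left(21387 + \left(-12 + 9248\right)\right)\right)} = - \frac{489824734}{14563 \left(-23741 + \left(21387 + 9236\right)\right)} = - \frac{489824734}{14563 \left(-23741 + 30623\right)} = - \frac{489824734}{14563 \cdot 6882} = \left(- \frac{489824734}{14563}\right) \frac{1}{6882} = - \frac{244912367}{50111283}$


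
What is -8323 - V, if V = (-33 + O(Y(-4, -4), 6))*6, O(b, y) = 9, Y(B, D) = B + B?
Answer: -8179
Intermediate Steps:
Y(B, D) = 2*B
V = -144 (V = (-33 + 9)*6 = -24*6 = -144)
-8323 - V = -8323 - 1*(-144) = -8323 + 144 = -8179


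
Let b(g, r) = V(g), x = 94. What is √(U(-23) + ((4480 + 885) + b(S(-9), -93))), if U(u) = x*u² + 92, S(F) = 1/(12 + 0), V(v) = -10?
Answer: √55173 ≈ 234.89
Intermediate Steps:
S(F) = 1/12
b(g, r) = -10
U(u) = 92 + 94*u² (U(u) = 94*u² + 92 = 92 + 94*u²)
√(U(-23) + ((4480 + 885) + b(S(-9), -93))) = √((92 + 94*(-23)²) + ((4480 + 885) - 10)) = √((92 + 94*529) + (5365 - 10)) = √((92 + 49726) + 5355) = √(49818 + 5355) = √55173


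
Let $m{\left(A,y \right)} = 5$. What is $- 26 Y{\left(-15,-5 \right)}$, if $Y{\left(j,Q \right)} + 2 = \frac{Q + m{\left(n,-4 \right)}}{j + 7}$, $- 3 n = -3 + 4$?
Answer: $52$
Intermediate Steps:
$n = - \frac{1}{3}$ ($n = - \frac{-3 + 4}{3} = \left(- \frac{1}{3}\right) 1 = - \frac{1}{3} \approx -0.33333$)
$Y{\left(j,Q \right)} = -2 + \frac{5 + Q}{7 + j}$ ($Y{\left(j,Q \right)} = -2 + \frac{Q + 5}{j + 7} = -2 + \frac{5 + Q}{7 + j}$)
$- 26 Y{\left(-15,-5 \right)} = - 26 \frac{-9 - 5 - -30}{7 - 15} = - 26 \frac{-9 - 5 + 30}{-8} = - 26 \left(\left(- \frac{1}{8}\right) 16\right) = \left(-26\right) \left(-2\right) = 52$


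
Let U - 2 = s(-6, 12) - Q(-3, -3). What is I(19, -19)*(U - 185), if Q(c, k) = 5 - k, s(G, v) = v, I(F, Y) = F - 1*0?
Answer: -3401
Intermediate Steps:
I(F, Y) = F (I(F, Y) = F + 0 = F)
U = 6 (U = 2 + (12 - (5 - 1*(-3))) = 2 + (12 - (5 + 3)) = 2 + (12 - 1*8) = 2 + (12 - 8) = 2 + 4 = 6)
I(19, -19)*(U - 185) = 19*(6 - 185) = 19*(-179) = -3401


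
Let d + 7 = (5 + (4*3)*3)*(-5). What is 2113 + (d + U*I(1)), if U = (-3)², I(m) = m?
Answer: 1910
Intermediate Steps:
d = -212 (d = -7 + (5 + (4*3)*3)*(-5) = -7 + (5 + 12*3)*(-5) = -7 + (5 + 36)*(-5) = -7 + 41*(-5) = -7 - 205 = -212)
U = 9
2113 + (d + U*I(1)) = 2113 + (-212 + 9*1) = 2113 + (-212 + 9) = 2113 - 203 = 1910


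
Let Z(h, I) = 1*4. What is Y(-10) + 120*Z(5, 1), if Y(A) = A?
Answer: 470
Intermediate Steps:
Z(h, I) = 4
Y(-10) + 120*Z(5, 1) = -10 + 120*4 = -10 + 480 = 470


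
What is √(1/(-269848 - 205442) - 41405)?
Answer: I*√1039268187237310/158430 ≈ 203.48*I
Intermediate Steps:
√(1/(-269848 - 205442) - 41405) = √(1/(-475290) - 41405) = √(-1/475290 - 41405) = √(-19679382451/475290) = I*√1039268187237310/158430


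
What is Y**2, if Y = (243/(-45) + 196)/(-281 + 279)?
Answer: 908209/100 ≈ 9082.1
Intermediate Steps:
Y = -953/10 (Y = (243*(-1/45) + 196)/(-2) = (-27/5 + 196)*(-1/2) = (953/5)*(-1/2) = -953/10 ≈ -95.300)
Y**2 = (-953/10)**2 = 908209/100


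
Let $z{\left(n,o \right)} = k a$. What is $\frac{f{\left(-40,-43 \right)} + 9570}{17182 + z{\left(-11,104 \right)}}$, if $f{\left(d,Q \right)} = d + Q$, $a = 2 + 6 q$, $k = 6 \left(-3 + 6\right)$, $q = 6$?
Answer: $\frac{9487}{17866} \approx 0.53101$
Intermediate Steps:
$k = 18$ ($k = 6 \cdot 3 = 18$)
$a = 38$ ($a = 2 + 6 \cdot 6 = 2 + 36 = 38$)
$f{\left(d,Q \right)} = Q + d$
$z{\left(n,o \right)} = 684$ ($z{\left(n,o \right)} = 18 \cdot 38 = 684$)
$\frac{f{\left(-40,-43 \right)} + 9570}{17182 + z{\left(-11,104 \right)}} = \frac{\left(-43 - 40\right) + 9570}{17182 + 684} = \frac{-83 + 9570}{17866} = 9487 \cdot \frac{1}{17866} = \frac{9487}{17866}$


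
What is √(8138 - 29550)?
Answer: 2*I*√5353 ≈ 146.33*I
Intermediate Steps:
√(8138 - 29550) = √(-21412) = 2*I*√5353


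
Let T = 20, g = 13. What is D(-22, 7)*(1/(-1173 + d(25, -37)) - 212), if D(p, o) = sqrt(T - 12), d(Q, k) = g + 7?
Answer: -488874*sqrt(2)/1153 ≈ -599.63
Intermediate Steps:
d(Q, k) = 20 (d(Q, k) = 13 + 7 = 20)
D(p, o) = 2*sqrt(2) (D(p, o) = sqrt(20 - 12) = sqrt(8) = 2*sqrt(2))
D(-22, 7)*(1/(-1173 + d(25, -37)) - 212) = (2*sqrt(2))*(1/(-1173 + 20) - 212) = (2*sqrt(2))*(1/(-1153) - 212) = (2*sqrt(2))*(-1/1153 - 212) = (2*sqrt(2))*(-244437/1153) = -488874*sqrt(2)/1153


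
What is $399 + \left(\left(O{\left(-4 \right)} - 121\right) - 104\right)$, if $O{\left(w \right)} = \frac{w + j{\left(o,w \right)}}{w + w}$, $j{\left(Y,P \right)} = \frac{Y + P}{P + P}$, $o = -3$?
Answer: $\frac{11161}{64} \approx 174.39$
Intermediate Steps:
$j{\left(Y,P \right)} = \frac{P + Y}{2 P}$
$O{\left(w \right)} = \frac{w + \frac{-3 + w}{2 w}}{2 w}$ ($O{\left(w \right)} = \frac{w + \frac{w - 3}{2 w}}{w + w} = \frac{w + \frac{-3 + w}{2 w}}{2 w}$)
$399 + \left(\left(O{\left(-4 \right)} - 121\right) - 104\right) = 399 - \left(225 - \frac{-3 - 4 + 2 \left(-4\right)^{2}}{4 \cdot 16}\right) = 399 - \left(225 - \frac{-3 - 4 + 2 \cdot 16}{64}\right) = 399 - \left(225 - \frac{-3 - 4 + 32}{64}\right) = 399 - \left(225 - \frac{25}{64}\right) = 399 + \left(\left(\frac{25}{64} - 121\right) - 104\right) = 399 - \frac{14375}{64} = \frac{11161}{64}$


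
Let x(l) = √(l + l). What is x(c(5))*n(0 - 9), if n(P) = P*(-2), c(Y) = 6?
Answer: 36*√3 ≈ 62.354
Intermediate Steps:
x(l) = √2*√l (x(l) = √(2*l) = √2*√l)
n(P) = -2*P
x(c(5))*n(0 - 9) = (√2*√6)*(-2*(0 - 9)) = (2*√3)*(-2*(-9)) = (2*√3)*18 = 36*√3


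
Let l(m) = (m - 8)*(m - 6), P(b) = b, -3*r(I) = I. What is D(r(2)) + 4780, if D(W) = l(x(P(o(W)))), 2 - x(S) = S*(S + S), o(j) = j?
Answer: 389908/81 ≈ 4813.7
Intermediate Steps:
r(I) = -I/3
x(S) = 2 - 2*S² (x(S) = 2 - S*(S + S) = 2 - S*2*S = 2 - 2*S²)
l(m) = (-8 + m)*(-6 + m)
D(W) = 20 + (2 - 2*W²)² + 28*W² (D(W) = 48 + (2 - 2*W²)² - 14*(2 - 2*W²) = 48 + (2 - 2*W²)² + (-28 + 28*W²) = 20 + (2 - 2*W²)² + 28*W²)
D(r(2)) + 4780 = (24 + 4*(-⅓*2)⁴ + 20*(-⅓*2)²) + 4780 = (24 + 4*(-⅔)⁴ + 20*(-⅔)²) + 4780 = (24 + 4*(16/81) + 20*(4/9)) + 4780 = (24 + 64/81 + 80/9) + 4780 = 2728/81 + 4780 = 389908/81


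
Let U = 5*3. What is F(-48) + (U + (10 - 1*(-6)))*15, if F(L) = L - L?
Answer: 465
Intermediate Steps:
F(L) = 0
U = 15
F(-48) + (U + (10 - 1*(-6)))*15 = 0 + (15 + (10 - 1*(-6)))*15 = 0 + (15 + (10 + 6))*15 = 0 + (15 + 16)*15 = 0 + 31*15 = 0 + 465 = 465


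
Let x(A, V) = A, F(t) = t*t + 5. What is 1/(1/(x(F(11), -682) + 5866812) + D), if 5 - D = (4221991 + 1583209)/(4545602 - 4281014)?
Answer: -7609418586/128907555173 ≈ -0.059030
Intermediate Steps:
F(t) = 5 + t² (F(t) = t² + 5 = 5 + t²)
D = -1120565/66147 (D = 5 - (4221991 + 1583209)/(4545602 - 4281014) = 5 - 5805200/264588 = 5 - 1*1451300/66147 = 5 - 1451300/66147 = -1120565/66147 ≈ -16.941)
1/(1/(x(F(11), -682) + 5866812) + D) = 1/(1/((5 + 11²) + 5866812) - 1120565/66147) = 1/(1/((5 + 121) + 5866812) - 1120565/66147) = 1/(1/(126 + 5866812) - 1120565/66147) = 1/(1/5866938 - 1120565/66147) = 1/(-128907555173/7609418586) = -7609418586/128907555173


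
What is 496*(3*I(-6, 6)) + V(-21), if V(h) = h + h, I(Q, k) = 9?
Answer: 13350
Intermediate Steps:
V(h) = 2*h
496*(3*I(-6, 6)) + V(-21) = 496*(3*9) + 2*(-21) = 496*27 - 42 = 13392 - 42 = 13350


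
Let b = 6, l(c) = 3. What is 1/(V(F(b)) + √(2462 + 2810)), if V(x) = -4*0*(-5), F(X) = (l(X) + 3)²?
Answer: √1318/2636 ≈ 0.013772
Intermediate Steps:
F(X) = 36 (F(X) = (3 + 3)² = 6² = 36)
V(x) = 0 (V(x) = 0*(-5) = 0)
1/(V(F(b)) + √(2462 + 2810)) = 1/(0 + √(2462 + 2810)) = 1/(0 + √5272) = 1/(0 + 2*√1318) = 1/(2*√1318) = √1318/2636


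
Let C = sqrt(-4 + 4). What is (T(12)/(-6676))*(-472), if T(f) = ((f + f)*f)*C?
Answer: 0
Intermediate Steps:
C = 0 (C = sqrt(0) = 0)
T(f) = 0 (T(f) = ((f + f)*f)*0 = ((2*f)*f)*0 = (2*f**2)*0 = 0)
(T(12)/(-6676))*(-472) = (0/(-6676))*(-472) = (0*(-1/6676))*(-472) = 0*(-472) = 0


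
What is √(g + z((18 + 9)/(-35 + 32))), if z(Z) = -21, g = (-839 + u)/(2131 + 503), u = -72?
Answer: 5*I*√5923866/2634 ≈ 4.6202*I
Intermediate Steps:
g = -911/2634 (g = (-839 - 72)/(2131 + 503) = -911/2634 ≈ -0.34586)
√(g + z((18 + 9)/(-35 + 32))) = √(-911/2634 - 21) = √(-56225/2634) = 5*I*√5923866/2634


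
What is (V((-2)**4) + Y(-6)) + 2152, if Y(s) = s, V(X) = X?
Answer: 2162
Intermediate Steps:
(V((-2)**4) + Y(-6)) + 2152 = ((-2)**4 - 6) + 2152 = (16 - 6) + 2152 = 10 + 2152 = 2162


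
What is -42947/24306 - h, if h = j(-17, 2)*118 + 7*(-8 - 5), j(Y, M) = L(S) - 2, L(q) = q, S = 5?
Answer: -6435425/24306 ≈ -264.77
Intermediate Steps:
j(Y, M) = 3 (j(Y, M) = 5 - 2 = 3)
h = 263 (h = 3*118 + 7*(-8 - 5) = 354 + 7*(-13) = 354 - 91 = 263)
-42947/24306 - h = -42947/24306 - 1*263 = -42947*1/24306 - 263 = -42947/24306 - 263 = -6435425/24306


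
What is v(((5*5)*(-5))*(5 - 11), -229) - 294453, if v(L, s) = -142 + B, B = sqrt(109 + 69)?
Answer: -294595 + sqrt(178) ≈ -2.9458e+5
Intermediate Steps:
B = sqrt(178) ≈ 13.342
v(L, s) = -142 + sqrt(178)
v(((5*5)*(-5))*(5 - 11), -229) - 294453 = (-142 + sqrt(178)) - 294453 = -294595 + sqrt(178)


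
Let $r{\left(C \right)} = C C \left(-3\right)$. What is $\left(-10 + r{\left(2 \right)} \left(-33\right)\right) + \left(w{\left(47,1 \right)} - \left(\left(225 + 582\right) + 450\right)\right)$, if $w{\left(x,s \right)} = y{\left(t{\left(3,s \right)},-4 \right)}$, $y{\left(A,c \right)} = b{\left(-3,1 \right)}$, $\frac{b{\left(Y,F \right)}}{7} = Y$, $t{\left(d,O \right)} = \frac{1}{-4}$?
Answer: $-892$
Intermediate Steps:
$t{\left(d,O \right)} = - \frac{1}{4}$
$b{\left(Y,F \right)} = 7 Y$
$y{\left(A,c \right)} = -21$ ($y{\left(A,c \right)} = 7 \left(-3\right) = -21$)
$w{\left(x,s \right)} = -21$
$r{\left(C \right)} = - 3 C^{2}$ ($r{\left(C \right)} = C \left(- 3 C\right) = - 3 C^{2}$)
$\left(-10 + r{\left(2 \right)} \left(-33\right)\right) + \left(w{\left(47,1 \right)} - \left(\left(225 + 582\right) + 450\right)\right) = \left(-10 + - 3 \cdot 2^{2} \left(-33\right)\right) - 1278 = \left(-10 + \left(-3\right) 4 \left(-33\right)\right) - 1278 = \left(-10 - -396\right) - 1278 = \left(-10 + 396\right) - 1278 = 386 - 1278 = -892$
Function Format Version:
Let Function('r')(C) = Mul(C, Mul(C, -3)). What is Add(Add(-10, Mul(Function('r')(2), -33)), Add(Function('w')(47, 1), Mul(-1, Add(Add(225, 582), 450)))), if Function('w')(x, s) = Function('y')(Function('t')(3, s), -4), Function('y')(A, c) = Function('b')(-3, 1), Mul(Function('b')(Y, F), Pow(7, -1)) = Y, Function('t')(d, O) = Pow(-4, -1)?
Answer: -892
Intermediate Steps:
Function('t')(d, O) = Rational(-1, 4)
Function('b')(Y, F) = Mul(7, Y)
Function('y')(A, c) = -21 (Function('y')(A, c) = Mul(7, -3) = -21)
Function('w')(x, s) = -21
Function('r')(C) = Mul(-3, Pow(C, 2)) (Function('r')(C) = Mul(C, Mul(-3, C)) = Mul(-3, Pow(C, 2)))
Add(Add(-10, Mul(Function('r')(2), -33)), Add(Function('w')(47, 1), Mul(-1, Add(Add(225, 582), 450)))) = Add(Add(-10, Mul(Mul(-3, Pow(2, 2)), -33)), Add(-21, Mul(-1, Add(Add(225, 582), 450)))) = Add(Add(-10, Mul(Mul(-3, 4), -33)), Add(-21, Mul(-1, Add(807, 450)))) = Add(Add(-10, Mul(-12, -33)), Add(-21, Mul(-1, 1257))) = Add(Add(-10, 396), Add(-21, -1257)) = Add(386, -1278) = -892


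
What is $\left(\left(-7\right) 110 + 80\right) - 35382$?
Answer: $-36072$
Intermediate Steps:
$\left(\left(-7\right) 110 + 80\right) - 35382 = \left(-770 + 80\right) - 35382 = -690 - 35382 = -36072$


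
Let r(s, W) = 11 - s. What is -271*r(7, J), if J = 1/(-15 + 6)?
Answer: -1084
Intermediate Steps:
J = -⅑ (J = 1/(-9) = -⅑ ≈ -0.11111)
-271*r(7, J) = -271*(11 - 1*7) = -271*(11 - 7) = -271*4 = -1084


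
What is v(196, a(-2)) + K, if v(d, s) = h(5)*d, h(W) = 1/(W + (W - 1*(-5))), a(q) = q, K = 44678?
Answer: 670366/15 ≈ 44691.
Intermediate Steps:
h(W) = 1/(5 + 2*W) (h(W) = 1/(W + (W + 5)) = 1/(W + (5 + W)) = 1/(5 + 2*W))
v(d, s) = d/15 (v(d, s) = d/(5 + 2*5) = d/(5 + 10) = d/15)
v(196, a(-2)) + K = (1/15)*196 + 44678 = 196/15 + 44678 = 670366/15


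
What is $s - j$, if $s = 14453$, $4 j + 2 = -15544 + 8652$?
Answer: $\frac{32353}{2} \approx 16177.0$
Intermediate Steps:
$j = - \frac{3447}{2}$ ($j = - \frac{1}{2} + \frac{-15544 + 8652}{4} = - \frac{1}{2} + \frac{1}{4} \left(-6892\right) = - \frac{1}{2} - 1723 = - \frac{3447}{2} \approx -1723.5$)
$s - j = 14453 - - \frac{3447}{2} = 14453 + \frac{3447}{2} = \frac{32353}{2}$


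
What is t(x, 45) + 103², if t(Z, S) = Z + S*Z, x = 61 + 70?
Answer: 16635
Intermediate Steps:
x = 131
t(x, 45) + 103² = 131*(1 + 45) + 103² = 131*46 + 10609 = 6026 + 10609 = 16635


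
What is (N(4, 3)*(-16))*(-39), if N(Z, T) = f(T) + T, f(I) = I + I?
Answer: 5616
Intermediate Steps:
f(I) = 2*I
N(Z, T) = 3*T (N(Z, T) = 2*T + T = 3*T)
(N(4, 3)*(-16))*(-39) = ((3*3)*(-16))*(-39) = (9*(-16))*(-39) = -144*(-39) = 5616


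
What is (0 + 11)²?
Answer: 121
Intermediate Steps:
(0 + 11)² = 11² = 121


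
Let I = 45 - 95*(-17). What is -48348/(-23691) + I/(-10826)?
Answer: 80681398/42746461 ≈ 1.8874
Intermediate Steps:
I = 1660 (I = 45 + 1615 = 1660)
-48348/(-23691) + I/(-10826) = -48348/(-23691) + 1660/(-10826) = -48348*(-1/23691) + 1660*(-1/10826) = 16116/7897 - 830/5413 = 80681398/42746461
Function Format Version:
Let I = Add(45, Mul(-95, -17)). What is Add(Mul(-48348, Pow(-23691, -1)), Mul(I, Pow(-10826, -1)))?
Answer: Rational(80681398, 42746461) ≈ 1.8874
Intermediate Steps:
I = 1660 (I = Add(45, 1615) = 1660)
Add(Mul(-48348, Pow(-23691, -1)), Mul(I, Pow(-10826, -1))) = Add(Mul(-48348, Pow(-23691, -1)), Mul(1660, Pow(-10826, -1))) = Add(Mul(-48348, Rational(-1, 23691)), Mul(1660, Rational(-1, 10826))) = Add(Rational(16116, 7897), Rational(-830, 5413)) = Rational(80681398, 42746461)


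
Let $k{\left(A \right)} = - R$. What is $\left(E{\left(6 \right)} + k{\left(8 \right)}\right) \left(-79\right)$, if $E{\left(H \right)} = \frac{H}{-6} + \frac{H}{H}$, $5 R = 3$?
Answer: $\frac{237}{5} \approx 47.4$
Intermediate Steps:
$R = \frac{3}{5}$ ($R = \frac{1}{5} \cdot 3 = \frac{3}{5} \approx 0.6$)
$k{\left(A \right)} = - \frac{3}{5}$ ($k{\left(A \right)} = \left(-1\right) \frac{3}{5} = - \frac{3}{5}$)
$E{\left(H \right)} = 1 - \frac{H}{6}$ ($E{\left(H \right)} = H \left(- \frac{1}{6}\right) + 1 = - \frac{H}{6} + 1 = 1 - \frac{H}{6}$)
$\left(E{\left(6 \right)} + k{\left(8 \right)}\right) \left(-79\right) = \left(\left(1 - 1\right) - \frac{3}{5}\right) \left(-79\right) = \left(0 - \frac{3}{5}\right) \left(-79\right) = \left(- \frac{3}{5}\right) \left(-79\right) = \frac{237}{5}$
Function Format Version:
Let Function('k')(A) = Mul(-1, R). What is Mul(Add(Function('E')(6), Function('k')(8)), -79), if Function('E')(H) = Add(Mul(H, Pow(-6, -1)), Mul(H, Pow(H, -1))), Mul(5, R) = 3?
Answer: Rational(237, 5) ≈ 47.400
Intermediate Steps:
R = Rational(3, 5) (R = Mul(Rational(1, 5), 3) = Rational(3, 5) ≈ 0.60000)
Function('k')(A) = Rational(-3, 5) (Function('k')(A) = Mul(-1, Rational(3, 5)) = Rational(-3, 5))
Function('E')(H) = Add(1, Mul(Rational(-1, 6), H)) (Function('E')(H) = Add(Mul(H, Rational(-1, 6)), 1) = Add(Mul(Rational(-1, 6), H), 1) = Add(1, Mul(Rational(-1, 6), H)))
Mul(Add(Function('E')(6), Function('k')(8)), -79) = Mul(Add(Add(1, Mul(Rational(-1, 6), 6)), Rational(-3, 5)), -79) = Mul(Add(Add(1, -1), Rational(-3, 5)), -79) = Mul(Add(0, Rational(-3, 5)), -79) = Mul(Rational(-3, 5), -79) = Rational(237, 5)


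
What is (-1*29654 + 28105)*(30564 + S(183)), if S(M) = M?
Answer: -47627103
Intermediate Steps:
(-1*29654 + 28105)*(30564 + S(183)) = (-1*29654 + 28105)*(30564 + 183) = (-29654 + 28105)*30747 = -1549*30747 = -47627103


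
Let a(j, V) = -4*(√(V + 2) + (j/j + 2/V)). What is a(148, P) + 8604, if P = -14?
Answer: 60204/7 - 8*I*√3 ≈ 8600.6 - 13.856*I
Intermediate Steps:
a(j, V) = -4 - 8/V - 4*√(2 + V) (a(j, V) = -4*(√(2 + V) + (1 + 2/V)) = -4*(1 + √(2 + V) + 2/V) = -4 - 8/V - 4*√(2 + V))
a(148, P) + 8604 = (-4 - 8/(-14) - 4*√(2 - 14)) + 8604 = (-4 - 8*(-1/14) - 8*I*√3) + 8604 = (-4 + 4/7 - 8*I*√3) + 8604 = (-24/7 - 8*I*√3) + 8604 = 60204/7 - 8*I*√3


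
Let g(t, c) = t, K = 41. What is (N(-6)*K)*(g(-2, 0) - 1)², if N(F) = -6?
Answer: -2214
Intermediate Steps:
(N(-6)*K)*(g(-2, 0) - 1)² = (-6*41)*(-2 - 1)² = -246*(-3)² = -246*9 = -2214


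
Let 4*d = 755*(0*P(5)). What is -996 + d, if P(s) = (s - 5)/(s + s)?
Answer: -996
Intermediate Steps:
P(s) = (-5 + s)/(2*s) (P(s) = (-5 + s)/((2*s)) = (-5 + s)*(1/(2*s)) = (-5 + s)/(2*s))
d = 0 (d = (755*(0*((½)*(-5 + 5)/5)))/4 = (755*(0*((½)*(⅕)*0)))/4 = (755*(0*0))/4 = (755*0)/4 = (¼)*0 = 0)
-996 + d = -996 + 0 = -996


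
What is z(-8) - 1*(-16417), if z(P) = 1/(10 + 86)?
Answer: 1576033/96 ≈ 16417.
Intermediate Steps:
z(P) = 1/96
z(-8) - 1*(-16417) = 1/96 - 1*(-16417) = 1/96 + 16417 = 1576033/96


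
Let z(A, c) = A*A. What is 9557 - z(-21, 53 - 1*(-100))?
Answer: 9116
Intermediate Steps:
z(A, c) = A²
9557 - z(-21, 53 - 1*(-100)) = 9557 - 1*(-21)² = 9557 - 1*441 = 9557 - 441 = 9116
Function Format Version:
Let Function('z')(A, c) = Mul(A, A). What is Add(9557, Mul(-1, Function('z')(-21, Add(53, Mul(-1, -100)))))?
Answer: 9116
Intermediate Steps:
Function('z')(A, c) = Pow(A, 2)
Add(9557, Mul(-1, Function('z')(-21, Add(53, Mul(-1, -100))))) = Add(9557, Mul(-1, Pow(-21, 2))) = Add(9557, Mul(-1, 441)) = Add(9557, -441) = 9116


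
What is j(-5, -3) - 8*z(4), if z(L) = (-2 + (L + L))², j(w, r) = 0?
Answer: -288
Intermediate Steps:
z(L) = (-2 + 2*L)²
j(-5, -3) - 8*z(4) = 0 - 32*(-1 + 4)² = 0 - 32*3² = 0 - 32*9 = 0 - 8*36 = 0 - 288 = -288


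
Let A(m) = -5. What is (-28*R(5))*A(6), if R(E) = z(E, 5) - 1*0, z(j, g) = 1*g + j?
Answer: 1400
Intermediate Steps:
z(j, g) = g + j
R(E) = 5 + E (R(E) = (5 + E) - 1*0 = (5 + E) + 0 = 5 + E)
(-28*R(5))*A(6) = -28*(5 + 5)*(-5) = -28*10*(-5) = -280*(-5) = 1400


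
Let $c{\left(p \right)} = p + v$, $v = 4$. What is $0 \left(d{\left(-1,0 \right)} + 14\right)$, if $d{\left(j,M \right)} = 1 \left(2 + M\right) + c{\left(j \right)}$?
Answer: $0$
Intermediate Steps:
$c{\left(p \right)} = 4 + p$ ($c{\left(p \right)} = p + 4 = 4 + p$)
$d{\left(j,M \right)} = 6 + M + j$ ($d{\left(j,M \right)} = 1 \left(2 + M\right) + \left(4 + j\right) = \left(2 + M\right) + \left(4 + j\right) = 6 + M + j$)
$0 \left(d{\left(-1,0 \right)} + 14\right) = 0 \left(\left(6 + 0 - 1\right) + 14\right) = 0 \left(5 + 14\right) = 0 \cdot 19 = 0$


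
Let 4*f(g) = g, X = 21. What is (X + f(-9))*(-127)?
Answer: -9525/4 ≈ -2381.3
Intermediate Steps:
f(g) = g/4
(X + f(-9))*(-127) = (21 + (¼)*(-9))*(-127) = (21 - 9/4)*(-127) = (75/4)*(-127) = -9525/4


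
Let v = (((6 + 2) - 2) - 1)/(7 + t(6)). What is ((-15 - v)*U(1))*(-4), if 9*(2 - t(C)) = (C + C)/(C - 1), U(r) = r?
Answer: 8160/131 ≈ 62.290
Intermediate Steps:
t(C) = 2 - 2*C/(9*(-1 + C)) (t(C) = 2 - (C + C)/(9*(C - 1)) = 2 - 2*C/(9*(-1 + C)))
v = 75/131 (v = (((6 + 2) - 2) - 1)/(7 + 2*(-9 + 8*6)/(9*(-1 + 6))) = ((8 - 2) - 1)/(7 + (2/9)*(-9 + 48)/5) = (6 - 1)/(7 + (2/9)*(1/5)*39) = 5/(7 + 26/15) = 5/(131/15) = 5*(15/131) = 75/131 ≈ 0.57252)
((-15 - v)*U(1))*(-4) = ((-15 - 1*75/131)*1)*(-4) = ((-15 - 75/131)*1)*(-4) = -2040/131*1*(-4) = -2040/131*(-4) = 8160/131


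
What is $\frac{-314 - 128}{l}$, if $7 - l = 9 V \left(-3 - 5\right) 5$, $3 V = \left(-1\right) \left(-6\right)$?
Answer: $- \frac{442}{727} \approx -0.60798$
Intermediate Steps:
$V = 2$ ($V = \frac{\left(-1\right) \left(-6\right)}{3} = \frac{1}{3} \cdot 6 = 2$)
$l = 727$ ($l = 7 - 9 \cdot 2 \left(-3 - 5\right) 5 = 7 - 18 \left(\left(-8\right) 5\right) = 7 - 18 \left(-40\right) = 7 - -720 = 7 + 720 = 727$)
$\frac{-314 - 128}{l} = \frac{-314 - 128}{727} = \left(-442\right) \frac{1}{727} = - \frac{442}{727}$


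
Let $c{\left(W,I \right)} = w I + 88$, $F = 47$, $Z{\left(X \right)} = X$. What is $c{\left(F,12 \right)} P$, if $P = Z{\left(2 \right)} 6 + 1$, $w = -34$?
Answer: $-4160$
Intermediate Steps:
$c{\left(W,I \right)} = 88 - 34 I$ ($c{\left(W,I \right)} = - 34 I + 88 = 88 - 34 I$)
$P = 13$ ($P = 2 \cdot 6 + 1 = 12 + 1 = 13$)
$c{\left(F,12 \right)} P = \left(88 - 408\right) 13 = \left(-320\right) 13 = -4160$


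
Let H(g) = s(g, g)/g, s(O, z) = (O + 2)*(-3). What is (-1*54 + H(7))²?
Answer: 164025/49 ≈ 3347.4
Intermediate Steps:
s(O, z) = -6 - 3*O (s(O, z) = (2 + O)*(-3) = -6 - 3*O)
H(g) = (-6 - 3*g)/g
(-1*54 + H(7))² = (-1*54 + (-3 - 6/7))² = (-54 + (-3 - 6*⅐))² = (-54 + (-3 - 6/7))² = (-54 - 27/7)² = (-405/7)² = 164025/49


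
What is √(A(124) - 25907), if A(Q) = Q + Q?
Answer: 3*I*√2851 ≈ 160.18*I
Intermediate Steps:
A(Q) = 2*Q
√(A(124) - 25907) = √(2*124 - 25907) = √(248 - 25907) = √(-25659) = 3*I*√2851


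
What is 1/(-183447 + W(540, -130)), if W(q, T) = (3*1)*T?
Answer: -1/183837 ≈ -5.4396e-6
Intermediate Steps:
W(q, T) = 3*T
1/(-183447 + W(540, -130)) = 1/(-183447 + 3*(-130)) = 1/(-183447 - 390) = 1/(-183837) = -1/183837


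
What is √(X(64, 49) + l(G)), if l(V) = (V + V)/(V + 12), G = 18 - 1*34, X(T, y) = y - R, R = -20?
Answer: √77 ≈ 8.7750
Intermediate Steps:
X(T, y) = 20 + y (X(T, y) = y - 1*(-20) = y + 20 = 20 + y)
G = -16 (G = 18 - 34 = -16)
l(V) = 2*V/(12 + V) (l(V) = (2*V)/(12 + V) = 2*V/(12 + V))
√(X(64, 49) + l(G)) = √((20 + 49) + 2*(-16)/(12 - 16)) = √(69 + 2*(-16)/(-4)) = √(69 + 2*(-16)*(-¼)) = √(69 + 8) = √77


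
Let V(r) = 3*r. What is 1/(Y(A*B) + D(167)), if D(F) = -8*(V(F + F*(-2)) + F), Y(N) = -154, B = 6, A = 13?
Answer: 1/2518 ≈ 0.00039714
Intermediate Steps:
D(F) = 16*F (D(F) = -8*(3*(F + F*(-2)) + F) = -8*(3*(F - 2*F) + F) = -8*(3*(-F) + F) = -8*(-3*F + F) = -(-16)*F = 16*F)
1/(Y(A*B) + D(167)) = 1/(-154 + 16*167) = 1/(-154 + 2672) = 1/2518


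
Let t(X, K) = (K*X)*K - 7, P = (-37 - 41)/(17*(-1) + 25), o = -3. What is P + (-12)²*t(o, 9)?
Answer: -144039/4 ≈ -36010.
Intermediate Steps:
P = -39/4 (P = -78/(-17 + 25) = -78/8 = -78*⅛ = -39/4 ≈ -9.7500)
t(X, K) = -7 + X*K² (t(X, K) = X*K² - 7 = -7 + X*K²)
P + (-12)²*t(o, 9) = -39/4 + (-12)²*(-7 - 3*9²) = -39/4 + 144*(-7 - 3*81) = -39/4 + 144*(-7 - 243) = -39/4 + 144*(-250) = -39/4 - 36000 = -144039/4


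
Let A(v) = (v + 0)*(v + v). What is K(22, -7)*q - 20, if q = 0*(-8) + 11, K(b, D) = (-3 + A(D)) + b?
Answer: 1267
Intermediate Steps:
A(v) = 2*v**2 (A(v) = v*(2*v) = 2*v**2)
K(b, D) = -3 + b + 2*D**2 (K(b, D) = (-3 + 2*D**2) + b = -3 + b + 2*D**2)
q = 11 (q = 0 + 11 = 11)
K(22, -7)*q - 20 = (-3 + 22 + 2*(-7)**2)*11 - 20 = (-3 + 22 + 2*49)*11 - 20 = (-3 + 22 + 98)*11 - 20 = 117*11 - 20 = 1287 - 20 = 1267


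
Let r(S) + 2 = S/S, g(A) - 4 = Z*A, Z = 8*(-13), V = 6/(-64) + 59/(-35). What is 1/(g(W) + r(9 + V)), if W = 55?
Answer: -1/5717 ≈ -0.00017492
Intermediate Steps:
V = -1993/1120 (V = 6*(-1/64) + 59*(-1/35) = -3/32 - 59/35 = -1993/1120 ≈ -1.7795)
Z = -104
g(A) = 4 - 104*A
r(S) = -1 (r(S) = -2 + S/S = -2 + 1 = -1)
1/(g(W) + r(9 + V)) = 1/((4 - 104*55) - 1) = 1/((4 - 5720) - 1) = 1/(-5716 - 1) = 1/(-5717) = -1/5717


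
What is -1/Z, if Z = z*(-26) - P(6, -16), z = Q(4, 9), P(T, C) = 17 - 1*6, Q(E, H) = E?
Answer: 1/115 ≈ 0.0086956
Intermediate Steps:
P(T, C) = 11 (P(T, C) = 17 - 6 = 11)
z = 4
Z = -115 (Z = 4*(-26) - 1*11 = -104 - 11 = -115)
-1/Z = -1/(-115) = -1*(-1/115) = 1/115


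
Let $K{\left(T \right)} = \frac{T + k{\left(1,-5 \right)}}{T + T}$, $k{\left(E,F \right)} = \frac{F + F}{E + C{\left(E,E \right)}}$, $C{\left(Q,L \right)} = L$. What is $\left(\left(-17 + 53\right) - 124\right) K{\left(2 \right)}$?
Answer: $66$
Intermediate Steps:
$k{\left(E,F \right)} = \frac{F}{E}$ ($k{\left(E,F \right)} = \frac{F + F}{E + E} = \frac{2 F}{2 E} = 2 F \frac{1}{2 E} = \frac{F}{E}$)
$K{\left(T \right)} = \frac{-5 + T}{2 T}$ ($K{\left(T \right)} = \frac{T - \frac{5}{1}}{T + T} = \frac{T - 5}{2 T} = \left(T - 5\right) \frac{1}{2 T} = \left(-5 + T\right) \frac{1}{2 T} = \frac{-5 + T}{2 T}$)
$\left(\left(-17 + 53\right) - 124\right) K{\left(2 \right)} = \left(\left(-17 + 53\right) - 124\right) \frac{-5 + 2}{2 \cdot 2} = \left(36 - 124\right) \frac{1}{2} \cdot \frac{1}{2} \left(-3\right) = \left(-88\right) \left(- \frac{3}{4}\right) = 66$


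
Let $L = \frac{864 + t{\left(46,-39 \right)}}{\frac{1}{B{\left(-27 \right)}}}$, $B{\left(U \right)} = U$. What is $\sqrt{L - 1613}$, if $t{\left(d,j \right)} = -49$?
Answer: $7 i \sqrt{482} \approx 153.68 i$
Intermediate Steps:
$L = -22005$ ($L = \frac{864 - 49}{\frac{1}{-27}} = \frac{815}{- \frac{1}{27}} = 815 \left(-27\right) = -22005$)
$\sqrt{L - 1613} = \sqrt{-22005 - 1613} = \sqrt{-23618} = 7 i \sqrt{482}$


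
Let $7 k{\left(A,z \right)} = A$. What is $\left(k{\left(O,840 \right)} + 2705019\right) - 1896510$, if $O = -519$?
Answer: $\frac{5659044}{7} \approx 8.0844 \cdot 10^{5}$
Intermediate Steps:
$k{\left(A,z \right)} = \frac{A}{7}$
$\left(k{\left(O,840 \right)} + 2705019\right) - 1896510 = \left(\frac{1}{7} \left(-519\right) + 2705019\right) - 1896510 = \left(- \frac{519}{7} + 2705019\right) - 1896510 = \frac{18934614}{7} - 1896510 = \frac{5659044}{7}$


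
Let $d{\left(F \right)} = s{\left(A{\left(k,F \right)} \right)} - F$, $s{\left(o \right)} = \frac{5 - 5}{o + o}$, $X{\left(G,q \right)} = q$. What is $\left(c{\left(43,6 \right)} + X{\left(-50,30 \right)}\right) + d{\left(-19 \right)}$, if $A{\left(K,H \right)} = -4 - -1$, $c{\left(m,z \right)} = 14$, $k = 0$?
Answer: $63$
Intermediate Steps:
$A{\left(K,H \right)} = -3$ ($A{\left(K,H \right)} = -4 + 1 = -3$)
$s{\left(o \right)} = 0$ ($s{\left(o \right)} = \frac{0}{2 o} = 0 \frac{1}{2 o} = 0$)
$d{\left(F \right)} = - F$ ($d{\left(F \right)} = 0 - F = - F$)
$\left(c{\left(43,6 \right)} + X{\left(-50,30 \right)}\right) + d{\left(-19 \right)} = \left(14 + 30\right) - -19 = 44 + 19 = 63$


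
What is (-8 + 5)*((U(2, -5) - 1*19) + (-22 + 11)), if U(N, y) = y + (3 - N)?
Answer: 102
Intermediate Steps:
U(N, y) = 3 + y - N
(-8 + 5)*((U(2, -5) - 1*19) + (-22 + 11)) = (-8 + 5)*(((3 - 5 - 1*2) - 1*19) + (-22 + 11)) = -3*(((3 - 5 - 2) - 19) - 11) = -3*((-4 - 19) - 11) = -3*(-23 - 11) = -3*(-34) = 102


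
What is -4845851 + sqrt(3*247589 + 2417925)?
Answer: -4845851 + 6*sqrt(87797) ≈ -4.8441e+6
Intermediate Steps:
-4845851 + sqrt(3*247589 + 2417925) = -4845851 + sqrt(742767 + 2417925) = -4845851 + sqrt(3160692) = -4845851 + 6*sqrt(87797)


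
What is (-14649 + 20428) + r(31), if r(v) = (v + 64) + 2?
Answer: 5876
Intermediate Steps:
r(v) = 66 + v (r(v) = (64 + v) + 2 = 66 + v)
(-14649 + 20428) + r(31) = (-14649 + 20428) + (66 + 31) = 5779 + 97 = 5876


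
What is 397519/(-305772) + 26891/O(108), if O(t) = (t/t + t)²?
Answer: 3499591613/3632877132 ≈ 0.96331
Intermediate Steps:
O(t) = (1 + t)²
397519/(-305772) + 26891/O(108) = 397519/(-305772) + 26891/((1 + 108)²) = 397519*(-1/305772) + 26891/(109²) = -397519/305772 + 26891/11881 = 3499591613/3632877132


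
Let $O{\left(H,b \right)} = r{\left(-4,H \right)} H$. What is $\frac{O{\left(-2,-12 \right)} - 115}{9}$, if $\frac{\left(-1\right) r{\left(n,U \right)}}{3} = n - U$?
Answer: $- \frac{127}{9} \approx -14.111$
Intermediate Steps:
$r{\left(n,U \right)} = - 3 n + 3 U$ ($r{\left(n,U \right)} = - 3 \left(n - U\right) = - 3 n + 3 U$)
$O{\left(H,b \right)} = H \left(12 + 3 H\right)$ ($O{\left(H,b \right)} = \left(\left(-3\right) \left(-4\right) + 3 H\right) H = \left(12 + 3 H\right) H = H \left(12 + 3 H\right)$)
$\frac{O{\left(-2,-12 \right)} - 115}{9} = \frac{3 \left(-2\right) \left(4 - 2\right) - 115}{9} = \frac{3 \left(-2\right) 2 - 115}{9} = \frac{-12 - 115}{9} = \frac{1}{9} \left(-127\right) = - \frac{127}{9}$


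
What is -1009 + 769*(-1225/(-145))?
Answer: 159144/29 ≈ 5487.7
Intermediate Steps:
-1009 + 769*(-1225/(-145)) = -1009 + 769*(-1225*(-1/145)) = -1009 + 769*(245/29) = -1009 + 188405/29 = 159144/29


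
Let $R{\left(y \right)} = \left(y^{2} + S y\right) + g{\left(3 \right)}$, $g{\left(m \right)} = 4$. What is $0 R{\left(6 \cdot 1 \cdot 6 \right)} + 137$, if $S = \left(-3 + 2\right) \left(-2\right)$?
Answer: $137$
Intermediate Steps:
$S = 2$ ($S = \left(-1\right) \left(-2\right) = 2$)
$R{\left(y \right)} = 4 + y^{2} + 2 y$ ($R{\left(y \right)} = \left(y^{2} + 2 y\right) + 4 = 4 + y^{2} + 2 y$)
$0 R{\left(6 \cdot 1 \cdot 6 \right)} + 137 = 0 \left(4 + \left(6 \cdot 1 \cdot 6\right)^{2} + 2 \cdot 6 \cdot 1 \cdot 6\right) + 137 = 0 \left(4 + \left(6 \cdot 6\right)^{2} + 2 \cdot 6 \cdot 6\right) + 137 = 0 \left(4 + 36^{2} + 2 \cdot 36\right) + 137 = 0 \left(4 + 1296 + 72\right) + 137 = 0 \cdot 1372 + 137 = 0 + 137 = 137$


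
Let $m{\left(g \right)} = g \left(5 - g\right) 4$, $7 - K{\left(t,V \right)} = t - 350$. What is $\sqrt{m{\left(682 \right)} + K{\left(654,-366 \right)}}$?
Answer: $7 i \sqrt{37697} \approx 1359.1 i$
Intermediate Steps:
$K{\left(t,V \right)} = 357 - t$ ($K{\left(t,V \right)} = 7 - \left(t - 350\right) = 7 - \left(-350 + t\right) = 357 - t$)
$m{\left(g \right)} = 4 g \left(5 - g\right)$
$\sqrt{m{\left(682 \right)} + K{\left(654,-366 \right)}} = \sqrt{4 \cdot 682 \left(5 - 682\right) + \left(357 - 654\right)} = \sqrt{4 \cdot 682 \left(-677\right) - 297} = \sqrt{-1846856 - 297} = \sqrt{-1847153} = 7 i \sqrt{37697}$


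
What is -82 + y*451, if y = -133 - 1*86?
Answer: -98851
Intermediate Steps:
y = -219 (y = -133 - 86 = -219)
-82 + y*451 = -82 - 219*451 = -82 - 98769 = -98851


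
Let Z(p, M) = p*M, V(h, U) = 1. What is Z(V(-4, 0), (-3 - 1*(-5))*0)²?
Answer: 0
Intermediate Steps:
Z(p, M) = M*p
Z(V(-4, 0), (-3 - 1*(-5))*0)² = (((-3 - 1*(-5))*0)*1)² = (((-3 + 5)*0)*1)² = ((2*0)*1)² = (0*1)² = 0² = 0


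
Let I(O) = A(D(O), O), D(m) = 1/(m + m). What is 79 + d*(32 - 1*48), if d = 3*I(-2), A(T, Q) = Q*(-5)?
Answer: -401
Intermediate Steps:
D(m) = 1/(2*m)
A(T, Q) = -5*Q
I(O) = -5*O
d = 30 (d = 3*(-5*(-2)) = 3*10 = 30)
79 + d*(32 - 1*48) = 79 + 30*(32 - 1*48) = 79 + 30*(32 - 48) = 79 + 30*(-16) = 79 - 480 = -401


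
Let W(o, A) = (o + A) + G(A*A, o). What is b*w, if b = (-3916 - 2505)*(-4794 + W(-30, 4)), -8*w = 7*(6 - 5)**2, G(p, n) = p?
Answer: -53981347/2 ≈ -2.6991e+7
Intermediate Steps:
W(o, A) = A + o + A**2 (W(o, A) = (o + A) + A*A = (A + o) + A**2 = A + o + A**2)
w = -7/8 (w = -7*(6 - 5)**2/8 = -7*1**2/8 = -7/8 ≈ -0.87500)
b = 30846484 (b = (-3916 - 2505)*(-4794 + (4 - 30 + 4**2)) = -6421*(-4794 + (4 - 30 + 16)) = -6421*(-4794 - 10) = -6421*(-4804) = 30846484)
b*w = 30846484*(-7/8) = -53981347/2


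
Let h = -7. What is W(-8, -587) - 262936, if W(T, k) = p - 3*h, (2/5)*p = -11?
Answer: -525885/2 ≈ -2.6294e+5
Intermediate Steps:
p = -55/2 (p = (5/2)*(-11) = -55/2 ≈ -27.500)
W(T, k) = -13/2 (W(T, k) = -55/2 - 3*(-7) = -55/2 + 21 = -13/2)
W(-8, -587) - 262936 = -13/2 - 262936 = -525885/2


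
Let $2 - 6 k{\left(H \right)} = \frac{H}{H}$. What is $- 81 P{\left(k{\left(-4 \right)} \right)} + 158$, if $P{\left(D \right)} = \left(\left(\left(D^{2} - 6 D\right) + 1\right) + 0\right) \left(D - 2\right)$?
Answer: $\frac{1297}{8} \approx 162.13$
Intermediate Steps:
$k{\left(H \right)} = \frac{1}{6}$ ($k{\left(H \right)} = \frac{1}{3} - \frac{H \frac{1}{H}}{6} = \frac{1}{3} - \frac{1}{6} = \frac{1}{6}$)
$P{\left(D \right)} = \left(-2 + D\right) \left(1 + D^{2} - 6 D\right)$ ($P{\left(D \right)} = \left(\left(1 + D^{2} - 6 D\right) + 0\right) \left(-2 + D\right) = \left(1 + D^{2} - 6 D\right) \left(-2 + D\right) = \left(-2 + D\right) \left(1 + D^{2} - 6 D\right)$)
$- 81 P{\left(k{\left(-4 \right)} \right)} + 158 = - 81 \left(-2 + \left(\frac{1}{6}\right)^{3} - \frac{8}{36} + 13 \cdot \frac{1}{6}\right) + 158 = - 81 \left(-2 + \frac{1}{216} - \frac{2}{9} + \frac{13}{6}\right) + 158 = \left(-81\right) \left(- \frac{11}{216}\right) + 158 = \frac{33}{8} + 158 = \frac{1297}{8}$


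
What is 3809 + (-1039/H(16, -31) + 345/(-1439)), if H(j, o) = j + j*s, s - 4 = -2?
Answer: 261583567/69072 ≈ 3787.1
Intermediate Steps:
s = 2 (s = 4 - 2 = 2)
H(j, o) = 3*j (H(j, o) = j + j*2 = j + 2*j = 3*j)
3809 + (-1039/H(16, -31) + 345/(-1439)) = 3809 + (-1039/(3*16) + 345/(-1439)) = 3809 + (-1039/48 + 345*(-1/1439)) = 3809 + (-1039*1/48 - 345/1439) = 3809 + (-1039/48 - 345/1439) = 3809 - 1511681/69072 = 261583567/69072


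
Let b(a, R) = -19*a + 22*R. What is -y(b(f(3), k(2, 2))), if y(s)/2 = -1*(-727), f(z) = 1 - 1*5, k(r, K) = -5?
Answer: -1454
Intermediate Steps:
f(z) = -4 (f(z) = 1 - 5 = -4)
y(s) = 1454 (y(s) = 2*(-1*(-727)) = 2*727 = 1454)
-y(b(f(3), k(2, 2))) = -1*1454 = -1454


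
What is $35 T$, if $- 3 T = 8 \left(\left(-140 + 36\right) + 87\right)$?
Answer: $\frac{4760}{3} \approx 1586.7$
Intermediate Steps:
$T = \frac{136}{3}$ ($T = - \frac{8 \left(\left(-140 + 36\right) + 87\right)}{3} = - \frac{8 \left(-104 + 87\right)}{3} = - \frac{8 \left(-17\right)}{3} = \left(- \frac{1}{3}\right) \left(-136\right) = \frac{136}{3} \approx 45.333$)
$35 T = 35 \cdot \frac{136}{3} = \frac{4760}{3}$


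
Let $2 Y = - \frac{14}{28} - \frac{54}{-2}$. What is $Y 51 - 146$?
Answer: $\frac{2119}{4} \approx 529.75$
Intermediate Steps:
$Y = \frac{53}{4}$ ($Y = \frac{- \frac{14}{28} - \frac{54}{-2}}{2} = \frac{\left(-14\right) \frac{1}{28} - -27}{2} = \frac{- \frac{1}{2} + 27}{2} = \frac{1}{2} \cdot \frac{53}{2} = \frac{53}{4} \approx 13.25$)
$Y 51 - 146 = \frac{53}{4} \cdot 51 - 146 = \frac{2703}{4} - 146 = \frac{2119}{4}$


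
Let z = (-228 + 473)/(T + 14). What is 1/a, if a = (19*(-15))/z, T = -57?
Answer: 49/2451 ≈ 0.019992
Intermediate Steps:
z = -245/43 (z = (-228 + 473)/(-57 + 14) = 245/(-43) = 245*(-1/43) = -245/43 ≈ -5.6977)
a = 2451/49 (a = (19*(-15))/(-245/43) = -285*(-43/245) = 2451/49 ≈ 50.020)
1/a = 1/(2451/49) = 49/2451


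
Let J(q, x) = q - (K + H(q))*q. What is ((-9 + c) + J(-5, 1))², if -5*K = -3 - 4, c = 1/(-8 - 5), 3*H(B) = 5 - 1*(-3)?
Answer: 59536/1521 ≈ 39.143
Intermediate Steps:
H(B) = 8/3 (H(B) = (5 - 1*(-3))/3 = (5 + 3)/3 = (⅓)*8 = 8/3)
c = -1/13 (c = 1/(-13) = -1/13 ≈ -0.076923)
K = 7/5 (K = -(-3 - 4)/5 = -⅕*(-7) = 7/5 ≈ 1.4000)
J(q, x) = -46*q/15 (J(q, x) = q - (7/5 + 8/3)*q = q - 61*q/15 = -46*q/15)
((-9 + c) + J(-5, 1))² = ((-9 - 1/13) - 46/15*(-5))² = (-118/13 + 46/3)² = (244/39)² = 59536/1521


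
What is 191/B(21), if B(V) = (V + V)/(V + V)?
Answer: 191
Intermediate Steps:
B(V) = 1 (B(V) = (2*V)/((2*V)) = (2*V)*(1/(2*V)) = 1)
191/B(21) = 191/1 = 191*1 = 191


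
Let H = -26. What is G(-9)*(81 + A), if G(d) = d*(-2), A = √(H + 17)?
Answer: 1458 + 54*I ≈ 1458.0 + 54.0*I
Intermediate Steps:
A = 3*I (A = √(-26 + 17) = √(-9) = 3*I ≈ 3.0*I)
G(d) = -2*d
G(-9)*(81 + A) = (-2*(-9))*(81 + 3*I) = 18*(81 + 3*I) = 1458 + 54*I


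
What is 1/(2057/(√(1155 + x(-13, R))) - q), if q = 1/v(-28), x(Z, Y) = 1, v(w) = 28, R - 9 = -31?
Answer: 28/1693 ≈ 0.016539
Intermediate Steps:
R = -22 (R = 9 - 31 = -22)
q = 1/28 ≈ 0.035714
1/(2057/(√(1155 + x(-13, R))) - q) = 1/(2057/(√(1155 + 1)) - 1*1/28) = 1/(2057/(√1156) - 1/28) = 1/(2057/34 - 1/28) = 1/(2057*(1/34) - 1/28) = 1/(121/2 - 1/28) = 1/(1693/28) = 28/1693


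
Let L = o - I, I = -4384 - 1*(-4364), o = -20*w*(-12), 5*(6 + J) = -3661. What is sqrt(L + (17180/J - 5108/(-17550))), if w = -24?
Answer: I*sqrt(26868725624345514)/2159235 ≈ 75.914*I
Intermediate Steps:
J = -3691/5 (J = -6 + (1/5)*(-3661) = -6 - 3661/5 = -3691/5 ≈ -738.20)
o = -5760 (o = -20*(-24)*(-12) = 480*(-12) = -5760)
I = -20 (I = -4384 + 4364 = -20)
L = -5740 (L = -5760 - 1*(-20) = -5760 + 20 = -5740)
sqrt(L + (17180/J - 5108/(-17550))) = sqrt(-5740 + (17180/(-3691/5) - 5108/(-17550))) = sqrt(-5740 + (17180*(-5/3691) - 5108*(-1/17550))) = sqrt(-5740 + (-85900/3691 + 2554/8775)) = sqrt(-5740 - 744345686/32388525) = sqrt(-186654479186/32388525) = I*sqrt(26868725624345514)/2159235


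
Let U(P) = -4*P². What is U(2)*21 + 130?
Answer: -206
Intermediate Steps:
U(2)*21 + 130 = -4*2²*21 + 130 = -4*4*21 + 130 = -16*21 + 130 = -336 + 130 = -206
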